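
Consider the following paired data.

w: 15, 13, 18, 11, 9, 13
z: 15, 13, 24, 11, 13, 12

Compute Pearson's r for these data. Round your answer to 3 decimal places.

0.824

n = 6, Σw = 79, Σz = 88, Σw² = 1089, Σz² = 1404, Σwz = 1220
nΣwz − ΣwΣz = 7320 − 6952 = 368
nΣw² − (Σw)² = 6534 − 6241 = 293; nΣz² − (Σz)² = 8424 − 7744 = 680
r = 368 / √(293 × 680) = 368 / 446.3631 ≈ 0.824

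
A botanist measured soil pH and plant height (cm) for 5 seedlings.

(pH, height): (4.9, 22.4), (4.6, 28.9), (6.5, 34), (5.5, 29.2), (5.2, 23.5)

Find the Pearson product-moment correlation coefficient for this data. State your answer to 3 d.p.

n = 5, Σx = 26.7, Σy = 138, Σx² = 144.71, Σy² = 3897.86, Σxy = 746.5
nΣxy − ΣxΣy = 3732.5 − 3684.6 = 47.9
nΣx² − (Σx)² = 723.55 − 712.89 = 10.66; nΣy² − (Σy)² = 19489.3 − 19044 = 445.3
r = 47.9 / √(10.66 × 445.3) = 47.9 / 68.8977 ≈ 0.695

0.695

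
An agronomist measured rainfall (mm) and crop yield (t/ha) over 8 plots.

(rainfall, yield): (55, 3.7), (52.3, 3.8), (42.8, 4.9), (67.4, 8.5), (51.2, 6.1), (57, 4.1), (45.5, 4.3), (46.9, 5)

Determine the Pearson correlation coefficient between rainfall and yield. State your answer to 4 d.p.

n = 8, Σx = 418.1, Σy = 40.4, Σx² = 22275.19, Σy² = 221.9, Σxy = 2161.03
nΣxy − ΣxΣy = 17288.24 − 16891.24 = 397
nΣx² − (Σx)² = 178201.52 − 174807.61 = 3393.91; nΣy² − (Σy)² = 1775.2 − 1632.16 = 143.04
r = 397 / √(3393.91 × 143.04) = 397 / 696.7531 ≈ 0.5698

0.5698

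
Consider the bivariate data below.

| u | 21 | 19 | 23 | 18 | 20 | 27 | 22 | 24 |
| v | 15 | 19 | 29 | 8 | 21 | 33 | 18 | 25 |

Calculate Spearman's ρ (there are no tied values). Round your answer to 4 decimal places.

Rank u: 4, 2, 6, 1, 3, 8, 5, 7
Rank v: 2, 4, 7, 1, 5, 8, 3, 6
d = rank(u) − rank(v): 2, -2, -1, 0, -2, 0, 2, 1; Σd² = 18
ρ = 1 − 6Σd² / [n(n²−1)] = 1 − 6×18 / (8×63) = 1 − 108/504 ≈ 0.7857

0.7857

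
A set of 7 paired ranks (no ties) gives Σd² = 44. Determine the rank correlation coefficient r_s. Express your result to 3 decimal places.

0.214

ρ = 1 − 6Σd² / [n(n²−1)] = 1 − 6×44 / (7×48)
  = 1 − 264/336 = 1 − 0.7857 ≈ 0.214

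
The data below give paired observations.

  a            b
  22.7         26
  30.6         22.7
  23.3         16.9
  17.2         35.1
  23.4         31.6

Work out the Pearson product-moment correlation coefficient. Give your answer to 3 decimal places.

-0.579

n = 5, Σa = 117.2, Σb = 132.3, Σa² = 2837.94, Σb² = 3707.47, Σab = 3021.75
nΣab − ΣaΣb = 15108.75 − 15505.56 = -396.81
nΣa² − (Σa)² = 14189.7 − 13735.84 = 453.86; nΣb² − (Σb)² = 18537.35 − 17503.29 = 1034.06
r = -396.81 / √(453.86 × 1034.06) = -396.81 / 685.0682 ≈ -0.579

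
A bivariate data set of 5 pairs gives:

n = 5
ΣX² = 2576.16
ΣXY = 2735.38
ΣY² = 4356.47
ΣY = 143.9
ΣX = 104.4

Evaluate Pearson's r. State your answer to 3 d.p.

-0.922

r = (nΣXY − ΣXΣY) / √[(nΣX² − (ΣX)²)(nΣY² − (ΣY)²)]
Numerator: 5×2735.38 − 104.4×143.9 = -1346.26
Denominator: √[(12880.8 − 10899.36)(21782.35 − 20707.21)] = √[1981.44 × 1075.14] = 1459.5634
r = -1346.26 / 1459.5634 ≈ -0.922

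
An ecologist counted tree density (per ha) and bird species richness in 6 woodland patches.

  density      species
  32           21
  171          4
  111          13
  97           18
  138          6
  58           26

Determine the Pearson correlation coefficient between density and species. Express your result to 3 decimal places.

n = 6, Σx = 607, Σy = 88, Σx² = 74403, Σy² = 1662, Σxy = 6881
nΣxy − ΣxΣy = 41286 − 53416 = -12130
nΣx² − (Σx)² = 446418 − 368449 = 77969; nΣy² − (Σy)² = 9972 − 7744 = 2228
r = -12130 / √(77969 × 2228) = -12130 / 13180.0961 ≈ -0.920

-0.920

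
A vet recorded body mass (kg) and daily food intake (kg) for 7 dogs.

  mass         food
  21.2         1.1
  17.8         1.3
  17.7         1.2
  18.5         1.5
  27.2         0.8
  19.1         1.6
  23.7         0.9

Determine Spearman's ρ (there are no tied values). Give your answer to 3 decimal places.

-0.643

Rank mass: 5, 2, 1, 3, 7, 4, 6
Rank food: 3, 5, 4, 6, 1, 7, 2
d = rank(mass) − rank(food): 2, -3, -3, -3, 6, -3, 4; Σd² = 92
ρ = 1 − 6Σd² / [n(n²−1)] = 1 − 6×92 / (7×48) = 1 − 552/336 ≈ -0.643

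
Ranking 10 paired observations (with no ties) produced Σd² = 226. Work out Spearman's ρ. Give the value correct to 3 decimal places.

ρ = 1 − 6Σd² / [n(n²−1)] = 1 − 6×226 / (10×99)
  = 1 − 1356/990 = 1 − 1.3697 ≈ -0.370

-0.370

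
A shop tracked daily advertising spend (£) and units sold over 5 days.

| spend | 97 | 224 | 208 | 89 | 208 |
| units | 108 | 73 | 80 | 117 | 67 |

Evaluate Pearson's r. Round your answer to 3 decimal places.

n = 5, Σx = 826, Σy = 445, Σx² = 154034, Σy² = 41571, Σxy = 67817
nΣxy − ΣxΣy = 339085 − 367570 = -28485
nΣx² − (Σx)² = 770170 − 682276 = 87894; nΣy² − (Σy)² = 207855 − 198025 = 9830
r = -28485 / √(87894 × 9830) = -28485 / 29393.8432 ≈ -0.969

-0.969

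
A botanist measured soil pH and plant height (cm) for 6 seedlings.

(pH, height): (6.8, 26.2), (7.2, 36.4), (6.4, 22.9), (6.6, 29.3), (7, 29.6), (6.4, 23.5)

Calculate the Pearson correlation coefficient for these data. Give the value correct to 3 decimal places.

0.891

n = 6, Σx = 40.4, Σy = 167.9, Σx² = 272.56, Σy² = 4822.71, Σxy = 1137.78
nΣxy − ΣxΣy = 6826.68 − 6783.16 = 43.52
nΣx² − (Σx)² = 1635.36 − 1632.16 = 3.2; nΣy² − (Σy)² = 28936.26 − 28190.41 = 745.85
r = 43.52 / √(3.2 × 745.85) = 43.52 / 48.8541 ≈ 0.891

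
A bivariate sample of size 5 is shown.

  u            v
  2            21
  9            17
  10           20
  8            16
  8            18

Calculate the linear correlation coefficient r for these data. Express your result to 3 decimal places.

-0.531

n = 5, Σu = 37, Σv = 92, Σu² = 313, Σv² = 1710, Σuv = 667
nΣuv − ΣuΣv = 3335 − 3404 = -69
nΣu² − (Σu)² = 1565 − 1369 = 196; nΣv² − (Σv)² = 8550 − 8464 = 86
r = -69 / √(196 × 86) = -69 / 129.8307 ≈ -0.531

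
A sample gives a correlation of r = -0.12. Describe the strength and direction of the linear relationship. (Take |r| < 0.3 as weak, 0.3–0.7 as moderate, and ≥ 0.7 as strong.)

weak negative

r = -0.12 < 0 so the relationship is negative.
|r| = 0.12, which falls in the weak range.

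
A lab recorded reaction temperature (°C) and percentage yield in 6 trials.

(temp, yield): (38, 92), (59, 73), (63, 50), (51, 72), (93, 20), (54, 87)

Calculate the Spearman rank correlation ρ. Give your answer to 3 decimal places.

-0.829

Rank temp: 1, 4, 5, 2, 6, 3
Rank yield: 6, 4, 2, 3, 1, 5
d = rank(temp) − rank(yield): -5, 0, 3, -1, 5, -2; Σd² = 64
ρ = 1 − 6Σd² / [n(n²−1)] = 1 − 6×64 / (6×35) = 1 − 384/210 ≈ -0.829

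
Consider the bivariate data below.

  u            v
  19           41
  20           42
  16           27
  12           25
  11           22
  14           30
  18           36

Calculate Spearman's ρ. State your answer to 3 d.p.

Rank u: 6, 7, 4, 2, 1, 3, 5
Rank v: 6, 7, 3, 2, 1, 4, 5
d = rank(u) − rank(v): 0, 0, 1, 0, 0, -1, 0; Σd² = 2
ρ = 1 − 6Σd² / [n(n²−1)] = 1 − 6×2 / (7×48) = 1 − 12/336 ≈ 0.964

0.964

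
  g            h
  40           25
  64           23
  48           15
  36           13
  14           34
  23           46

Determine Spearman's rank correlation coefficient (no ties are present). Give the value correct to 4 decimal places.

Rank g: 4, 6, 5, 3, 1, 2
Rank h: 4, 3, 2, 1, 5, 6
d = rank(g) − rank(h): 0, 3, 3, 2, -4, -4; Σd² = 54
ρ = 1 − 6Σd² / [n(n²−1)] = 1 − 6×54 / (6×35) = 1 − 324/210 ≈ -0.5429

-0.5429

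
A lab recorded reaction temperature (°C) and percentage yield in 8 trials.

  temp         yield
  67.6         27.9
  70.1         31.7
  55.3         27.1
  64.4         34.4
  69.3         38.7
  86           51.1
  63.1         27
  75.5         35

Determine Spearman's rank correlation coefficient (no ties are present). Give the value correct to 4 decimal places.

0.8095

Rank temp: 4, 6, 1, 3, 5, 8, 2, 7
Rank yield: 3, 4, 2, 5, 7, 8, 1, 6
d = rank(temp) − rank(yield): 1, 2, -1, -2, -2, 0, 1, 1; Σd² = 16
ρ = 1 − 6Σd² / [n(n²−1)] = 1 − 6×16 / (8×63) = 1 − 96/504 ≈ 0.8095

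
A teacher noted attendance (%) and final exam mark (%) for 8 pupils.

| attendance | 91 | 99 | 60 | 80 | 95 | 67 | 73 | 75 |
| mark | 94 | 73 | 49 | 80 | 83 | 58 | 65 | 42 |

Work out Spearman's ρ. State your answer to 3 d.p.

Rank attendance: 6, 8, 1, 5, 7, 2, 3, 4
Rank mark: 8, 5, 2, 6, 7, 3, 4, 1
d = rank(attendance) − rank(mark): -2, 3, -1, -1, 0, -1, -1, 3; Σd² = 26
ρ = 1 − 6Σd² / [n(n²−1)] = 1 − 6×26 / (8×63) = 1 − 156/504 ≈ 0.690

0.690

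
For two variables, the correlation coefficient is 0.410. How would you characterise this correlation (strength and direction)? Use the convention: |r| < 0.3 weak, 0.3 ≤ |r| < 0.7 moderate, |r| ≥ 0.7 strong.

moderate positive

r = 0.410 > 0 so the relationship is positive.
|r| = 0.410, which falls in the moderate range.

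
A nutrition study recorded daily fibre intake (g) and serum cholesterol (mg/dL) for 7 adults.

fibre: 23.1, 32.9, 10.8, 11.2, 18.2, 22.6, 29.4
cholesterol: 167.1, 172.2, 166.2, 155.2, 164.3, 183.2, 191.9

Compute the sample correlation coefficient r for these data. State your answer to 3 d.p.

n = 7, Σx = 148.2, Σy = 1200.1, Σx² = 3564.46, Σy² = 206667.07, Σxy = 25831.03
nΣxy − ΣxΣy = 180817.21 − 177854.82 = 2962.39
nΣx² − (Σx)² = 24951.22 − 21963.24 = 2987.98; nΣy² − (Σy)² = 1446669.49 − 1440240.01 = 6429.48
r = 2962.39 / √(2987.98 × 6429.48) = 2962.39 / 4383.0535 ≈ 0.676

0.676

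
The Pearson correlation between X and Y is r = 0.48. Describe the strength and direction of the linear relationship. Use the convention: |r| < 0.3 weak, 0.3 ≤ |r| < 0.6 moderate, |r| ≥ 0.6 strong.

moderate positive

r = 0.48 > 0 so the relationship is positive.
|r| = 0.48, which falls in the moderate range.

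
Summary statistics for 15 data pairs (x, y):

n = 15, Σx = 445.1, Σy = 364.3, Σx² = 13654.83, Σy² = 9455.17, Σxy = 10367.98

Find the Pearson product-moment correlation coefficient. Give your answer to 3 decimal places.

r = (nΣxy − ΣxΣy) / √[(nΣx² − (Σx)²)(nΣy² − (Σy)²)]
Numerator: 15×10367.98 − 445.1×364.3 = -6630.23
Denominator: √[(204822.45 − 198114.01)(141827.55 − 132714.49)] = √[6708.44 × 9113.06] = 7818.8501
r = -6630.23 / 7818.8501 ≈ -0.848

-0.848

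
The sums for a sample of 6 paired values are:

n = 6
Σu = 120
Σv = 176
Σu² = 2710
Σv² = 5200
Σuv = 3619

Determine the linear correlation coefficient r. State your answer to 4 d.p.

0.9203

r = (nΣuv − ΣuΣv) / √[(nΣu² − (Σu)²)(nΣv² − (Σv)²)]
Numerator: 6×3619 − 120×176 = 594
Denominator: √[(16260 − 14400)(31200 − 30976)] = √[1860 × 224] = 645.4766
r = 594 / 645.4766 ≈ 0.9203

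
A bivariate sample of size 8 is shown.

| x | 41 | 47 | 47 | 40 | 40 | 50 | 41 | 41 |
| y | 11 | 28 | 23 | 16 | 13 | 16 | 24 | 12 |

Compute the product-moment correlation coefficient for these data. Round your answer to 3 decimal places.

0.465

n = 8, Σx = 347, Σy = 143, Σx² = 15161, Σy² = 2835, Σxy = 6284
nΣxy − ΣxΣy = 50272 − 49621 = 651
nΣx² − (Σx)² = 121288 − 120409 = 879; nΣy² − (Σy)² = 22680 − 20449 = 2231
r = 651 / √(879 × 2231) = 651 / 1400.3746 ≈ 0.465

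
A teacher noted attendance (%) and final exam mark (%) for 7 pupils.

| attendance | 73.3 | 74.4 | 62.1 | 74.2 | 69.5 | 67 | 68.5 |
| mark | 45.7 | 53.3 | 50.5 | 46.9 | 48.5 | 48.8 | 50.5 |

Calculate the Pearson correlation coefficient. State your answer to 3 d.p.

n = 7, Σx = 489, Σy = 344.2, Σx² = 34281.8, Σy² = 16963.18, Σxy = 24030.96
nΣxy − ΣxΣy = 168216.72 − 168313.8 = -97.08
nΣx² − (Σx)² = 239972.6 − 239121 = 851.6; nΣy² − (Σy)² = 118742.26 − 118473.64 = 268.62
r = -97.08 / √(851.6 × 268.62) = -97.08 / 478.2853 ≈ -0.203

-0.203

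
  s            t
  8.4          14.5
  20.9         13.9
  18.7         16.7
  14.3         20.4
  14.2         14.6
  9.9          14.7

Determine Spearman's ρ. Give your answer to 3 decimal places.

0.029

Rank s: 1, 6, 5, 4, 3, 2
Rank t: 2, 1, 5, 6, 3, 4
d = rank(s) − rank(t): -1, 5, 0, -2, 0, -2; Σd² = 34
ρ = 1 − 6Σd² / [n(n²−1)] = 1 − 6×34 / (6×35) = 1 − 204/210 ≈ 0.029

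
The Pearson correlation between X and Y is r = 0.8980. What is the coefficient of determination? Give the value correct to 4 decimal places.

0.8064

r² = (0.8980)² = 0.8064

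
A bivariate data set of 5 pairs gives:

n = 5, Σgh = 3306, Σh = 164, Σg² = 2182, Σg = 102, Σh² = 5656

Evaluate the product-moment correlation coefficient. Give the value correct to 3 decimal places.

-0.237

r = (nΣgh − ΣgΣh) / √[(nΣg² − (Σg)²)(nΣh² − (Σh)²)]
Numerator: 5×3306 − 102×164 = -198
Denominator: √[(10910 − 10404)(28280 − 26896)] = √[506 × 1384] = 836.8417
r = -198 / 836.8417 ≈ -0.237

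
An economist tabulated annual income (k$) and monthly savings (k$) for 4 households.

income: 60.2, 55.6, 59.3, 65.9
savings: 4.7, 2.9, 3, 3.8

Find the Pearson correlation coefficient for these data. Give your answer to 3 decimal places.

n = 4, Σx = 241, Σy = 14.4, Σx² = 14574.7, Σy² = 53.94, Σxy = 872.5
nΣxy − ΣxΣy = 3490 − 3470.4 = 19.6
nΣx² − (Σx)² = 58298.8 − 58081 = 217.8; nΣy² − (Σy)² = 215.76 − 207.36 = 8.4
r = 19.6 / √(217.8 × 8.4) = 19.6 / 42.7729 ≈ 0.458

0.458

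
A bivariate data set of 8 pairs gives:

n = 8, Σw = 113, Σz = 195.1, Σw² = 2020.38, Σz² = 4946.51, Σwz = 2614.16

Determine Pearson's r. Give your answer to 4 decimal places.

r = (nΣwz − ΣwΣz) / √[(nΣw² − (Σw)²)(nΣz² − (Σz)²)]
Numerator: 8×2614.16 − 113×195.1 = -1133.02
Denominator: √[(16163.04 − 12769)(39572.08 − 38064.01)] = √[3394.04 × 1508.07] = 2262.3991
r = -1133.02 / 2262.3991 ≈ -0.5008

-0.5008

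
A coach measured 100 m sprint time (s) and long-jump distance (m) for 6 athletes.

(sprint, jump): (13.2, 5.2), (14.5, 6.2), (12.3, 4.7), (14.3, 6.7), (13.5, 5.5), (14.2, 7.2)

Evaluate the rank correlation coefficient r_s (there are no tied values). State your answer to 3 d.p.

Rank sprint: 2, 6, 1, 5, 3, 4
Rank jump: 2, 4, 1, 5, 3, 6
d = rank(sprint) − rank(jump): 0, 2, 0, 0, 0, -2; Σd² = 8
ρ = 1 − 6Σd² / [n(n²−1)] = 1 − 6×8 / (6×35) = 1 − 48/210 ≈ 0.771

0.771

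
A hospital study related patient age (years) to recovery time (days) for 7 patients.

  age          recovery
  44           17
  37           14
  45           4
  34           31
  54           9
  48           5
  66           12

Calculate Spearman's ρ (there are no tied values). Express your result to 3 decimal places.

-0.607

Rank age: 3, 2, 4, 1, 6, 5, 7
Rank recovery: 6, 5, 1, 7, 3, 2, 4
d = rank(age) − rank(recovery): -3, -3, 3, -6, 3, 3, 3; Σd² = 90
ρ = 1 − 6Σd² / [n(n²−1)] = 1 − 6×90 / (7×48) = 1 − 540/336 ≈ -0.607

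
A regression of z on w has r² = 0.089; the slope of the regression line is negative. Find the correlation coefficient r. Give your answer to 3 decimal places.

|r| = √0.089 = 0.298
The association is negative, so r = −0.298.

-0.298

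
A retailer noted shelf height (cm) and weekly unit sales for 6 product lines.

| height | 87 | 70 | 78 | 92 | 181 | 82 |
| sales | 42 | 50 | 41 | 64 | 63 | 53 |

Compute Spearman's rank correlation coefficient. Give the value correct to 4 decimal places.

Rank height: 4, 1, 2, 5, 6, 3
Rank sales: 2, 3, 1, 6, 5, 4
d = rank(height) − rank(sales): 2, -2, 1, -1, 1, -1; Σd² = 12
ρ = 1 − 6Σd² / [n(n²−1)] = 1 − 6×12 / (6×35) = 1 − 72/210 ≈ 0.6571

0.6571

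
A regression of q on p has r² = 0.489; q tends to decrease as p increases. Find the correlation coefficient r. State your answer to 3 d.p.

-0.699

|r| = √0.489 = 0.699
The association is negative, so r = −0.699.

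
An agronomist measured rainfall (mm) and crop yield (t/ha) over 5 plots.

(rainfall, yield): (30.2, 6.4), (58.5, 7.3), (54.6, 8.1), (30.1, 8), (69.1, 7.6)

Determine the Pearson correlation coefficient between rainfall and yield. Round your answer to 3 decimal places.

n = 5, Σx = 242.5, Σy = 37.4, Σx² = 12996.27, Σy² = 281.62, Σxy = 1828.55
nΣxy − ΣxΣy = 9142.75 − 9069.5 = 73.25
nΣx² − (Σx)² = 64981.35 − 58806.25 = 6175.1; nΣy² − (Σy)² = 1408.1 − 1398.76 = 9.34
r = 73.25 / √(6175.1 × 9.34) = 73.25 / 240.1571 ≈ 0.305

0.305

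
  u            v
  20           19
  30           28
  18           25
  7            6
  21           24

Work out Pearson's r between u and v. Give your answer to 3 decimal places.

0.902

n = 5, Σu = 96, Σv = 102, Σu² = 2114, Σv² = 2382, Σuv = 2216
nΣuv − ΣuΣv = 11080 − 9792 = 1288
nΣu² − (Σu)² = 10570 − 9216 = 1354; nΣv² − (Σv)² = 11910 − 10404 = 1506
r = 1288 / √(1354 × 1506) = 1288 / 1427.9790 ≈ 0.902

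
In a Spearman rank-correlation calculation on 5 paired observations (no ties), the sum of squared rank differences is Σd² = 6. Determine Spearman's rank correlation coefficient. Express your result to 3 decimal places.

ρ = 1 − 6Σd² / [n(n²−1)] = 1 − 6×6 / (5×24)
  = 1 − 36/120 = 1 − 0.3000 ≈ 0.700

0.700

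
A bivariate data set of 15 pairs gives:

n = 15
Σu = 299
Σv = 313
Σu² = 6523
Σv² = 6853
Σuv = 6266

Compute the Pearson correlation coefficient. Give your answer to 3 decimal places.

r = (nΣuv − ΣuΣv) / √[(nΣu² − (Σu)²)(nΣv² − (Σv)²)]
Numerator: 15×6266 − 299×313 = 403
Denominator: √[(97845 − 89401)(102795 − 97969)] = √[8444 × 4826] = 6383.6309
r = 403 / 6383.6309 ≈ 0.063

0.063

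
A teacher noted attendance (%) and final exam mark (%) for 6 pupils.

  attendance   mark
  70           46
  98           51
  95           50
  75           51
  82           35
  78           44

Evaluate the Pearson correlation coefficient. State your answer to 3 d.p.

n = 6, Σx = 498, Σy = 277, Σx² = 41962, Σy² = 12979, Σxy = 23095
nΣxy − ΣxΣy = 138570 − 137946 = 624
nΣx² − (Σx)² = 251772 − 248004 = 3768; nΣy² − (Σy)² = 77874 − 76729 = 1145
r = 624 / √(3768 × 1145) = 624 / 2077.1038 ≈ 0.300

0.300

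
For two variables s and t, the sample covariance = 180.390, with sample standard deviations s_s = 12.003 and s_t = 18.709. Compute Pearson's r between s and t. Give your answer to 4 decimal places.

r = Cov(s,t) / (s_s · s_t) = 180.390 / (12.003 × 18.709)
  = 180.390 / 224.5641 ≈ 0.8033

0.8033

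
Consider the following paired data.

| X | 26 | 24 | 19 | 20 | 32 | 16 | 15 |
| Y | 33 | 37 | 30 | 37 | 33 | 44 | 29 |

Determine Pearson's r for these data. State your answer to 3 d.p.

n = 7, ΣX = 152, ΣY = 243, ΣX² = 3518, ΣY² = 8593, ΣXY = 5251
nΣXY − ΣXΣY = 36757 − 36936 = -179
nΣX² − (ΣX)² = 24626 − 23104 = 1522; nΣY² − (ΣY)² = 60151 − 59049 = 1102
r = -179 / √(1522 × 1102) = -179 / 1295.0846 ≈ -0.138

-0.138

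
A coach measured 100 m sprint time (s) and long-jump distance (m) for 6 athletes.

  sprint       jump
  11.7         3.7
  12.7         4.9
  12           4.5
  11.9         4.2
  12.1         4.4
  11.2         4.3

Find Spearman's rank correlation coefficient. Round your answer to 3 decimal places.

0.771

Rank sprint: 2, 6, 4, 3, 5, 1
Rank jump: 1, 6, 5, 2, 4, 3
d = rank(sprint) − rank(jump): 1, 0, -1, 1, 1, -2; Σd² = 8
ρ = 1 − 6Σd² / [n(n²−1)] = 1 − 6×8 / (6×35) = 1 − 48/210 ≈ 0.771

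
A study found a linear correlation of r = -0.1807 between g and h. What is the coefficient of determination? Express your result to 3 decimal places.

r² = (-0.1807)² = 0.033

0.033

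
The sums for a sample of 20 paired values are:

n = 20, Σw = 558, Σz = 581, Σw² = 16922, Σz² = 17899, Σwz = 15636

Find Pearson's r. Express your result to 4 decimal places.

r = (nΣwz − ΣwΣz) / √[(nΣw² − (Σw)²)(nΣz² − (Σz)²)]
Numerator: 20×15636 − 558×581 = -11478
Denominator: √[(338440 − 311364)(357980 − 337561)] = √[27076 × 20419] = 23513.0781
r = -11478 / 23513.0781 ≈ -0.4882

-0.4882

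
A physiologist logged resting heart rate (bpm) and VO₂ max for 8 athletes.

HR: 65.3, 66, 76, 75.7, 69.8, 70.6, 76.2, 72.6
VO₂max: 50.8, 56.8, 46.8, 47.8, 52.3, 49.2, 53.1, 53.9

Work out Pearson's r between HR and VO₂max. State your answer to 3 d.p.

-0.494

n = 8, Σx = 572.2, Σy = 410.7, Σx² = 41060.18, Σy² = 21162.71, Σxy = 29324.72
nΣxy − ΣxΣy = 234597.76 − 235002.54 = -404.78
nΣx² − (Σx)² = 328481.44 − 327412.84 = 1068.6; nΣy² − (Σy)² = 169301.68 − 168674.49 = 627.19
r = -404.78 / √(1068.6 × 627.19) = -404.78 / 818.6667 ≈ -0.494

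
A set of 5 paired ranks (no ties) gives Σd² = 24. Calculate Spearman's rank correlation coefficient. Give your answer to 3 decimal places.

-0.200

ρ = 1 − 6Σd² / [n(n²−1)] = 1 − 6×24 / (5×24)
  = 1 − 144/120 = 1 − 1.2000 ≈ -0.200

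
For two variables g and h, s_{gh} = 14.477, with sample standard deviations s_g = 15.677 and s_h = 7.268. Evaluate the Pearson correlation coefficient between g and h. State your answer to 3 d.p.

0.127

r = Cov(g,h) / (s_g · s_h) = 14.477 / (15.677 × 7.268)
  = 14.477 / 113.9404 ≈ 0.127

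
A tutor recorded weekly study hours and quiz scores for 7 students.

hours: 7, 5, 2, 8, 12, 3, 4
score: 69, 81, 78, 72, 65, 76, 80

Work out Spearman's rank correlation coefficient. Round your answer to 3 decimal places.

Rank hours: 5, 4, 1, 6, 7, 2, 3
Rank score: 2, 7, 5, 3, 1, 4, 6
d = rank(hours) − rank(score): 3, -3, -4, 3, 6, -2, -3; Σd² = 92
ρ = 1 − 6Σd² / [n(n²−1)] = 1 − 6×92 / (7×48) = 1 − 552/336 ≈ -0.643

-0.643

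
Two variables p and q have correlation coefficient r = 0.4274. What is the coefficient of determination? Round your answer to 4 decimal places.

0.1827

r² = (0.4274)² = 0.1827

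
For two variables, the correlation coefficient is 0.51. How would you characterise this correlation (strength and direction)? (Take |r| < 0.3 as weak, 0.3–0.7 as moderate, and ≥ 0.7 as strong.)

r = 0.51 > 0 so the relationship is positive.
|r| = 0.51, which falls in the moderate range.

moderate positive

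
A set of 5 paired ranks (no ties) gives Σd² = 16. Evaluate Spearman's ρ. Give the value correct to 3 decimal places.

0.200

ρ = 1 − 6Σd² / [n(n²−1)] = 1 − 6×16 / (5×24)
  = 1 − 96/120 = 1 − 0.8000 ≈ 0.200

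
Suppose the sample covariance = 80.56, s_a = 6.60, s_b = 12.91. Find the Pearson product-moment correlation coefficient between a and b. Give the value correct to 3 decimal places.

r = Cov(a,b) / (s_a · s_b) = 80.56 / (6.60 × 12.91)
  = 80.56 / 85.2060 ≈ 0.945

0.945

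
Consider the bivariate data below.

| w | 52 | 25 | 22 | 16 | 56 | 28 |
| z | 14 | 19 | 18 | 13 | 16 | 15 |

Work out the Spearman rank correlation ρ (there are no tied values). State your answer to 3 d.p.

Rank w: 5, 3, 2, 1, 6, 4
Rank z: 2, 6, 5, 1, 4, 3
d = rank(w) − rank(z): 3, -3, -3, 0, 2, 1; Σd² = 32
ρ = 1 − 6Σd² / [n(n²−1)] = 1 − 6×32 / (6×35) = 1 − 192/210 ≈ 0.086

0.086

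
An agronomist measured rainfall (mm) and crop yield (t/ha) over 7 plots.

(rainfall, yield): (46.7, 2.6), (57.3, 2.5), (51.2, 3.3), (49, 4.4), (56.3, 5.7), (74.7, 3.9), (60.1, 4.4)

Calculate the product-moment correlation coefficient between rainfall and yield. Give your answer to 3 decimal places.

n = 7, Σx = 395.3, Σy = 26.8, Σx² = 22848.41, Σy² = 110.32, Σxy = 1525.91
nΣxy − ΣxΣy = 10681.37 − 10594.04 = 87.33
nΣx² − (Σx)² = 159938.87 − 156262.09 = 3676.78; nΣy² − (Σy)² = 772.24 − 718.24 = 54
r = 87.33 / √(3676.78 × 54) = 87.33 / 445.5851 ≈ 0.196

0.196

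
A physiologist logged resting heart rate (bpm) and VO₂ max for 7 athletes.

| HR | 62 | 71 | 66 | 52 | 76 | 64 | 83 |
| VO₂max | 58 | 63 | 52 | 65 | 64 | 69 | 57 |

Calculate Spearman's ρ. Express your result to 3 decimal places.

-0.393

Rank HR: 2, 5, 4, 1, 6, 3, 7
Rank VO₂max: 3, 4, 1, 6, 5, 7, 2
d = rank(HR) − rank(VO₂max): -1, 1, 3, -5, 1, -4, 5; Σd² = 78
ρ = 1 − 6Σd² / [n(n²−1)] = 1 − 6×78 / (7×48) = 1 − 468/336 ≈ -0.393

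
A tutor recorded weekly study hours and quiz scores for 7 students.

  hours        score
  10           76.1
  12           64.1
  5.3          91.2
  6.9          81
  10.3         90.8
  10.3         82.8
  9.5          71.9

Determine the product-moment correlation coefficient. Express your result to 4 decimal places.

n = 7, Σx = 64.3, Σy = 557.9, Σx² = 622.13, Σy² = 45048.55, Σxy = 5043.59
nΣxy − ΣxΣy = 35305.13 − 35872.97 = -567.84
nΣx² − (Σx)² = 4354.91 − 4134.49 = 220.42; nΣy² − (Σy)² = 315339.85 − 311252.41 = 4087.44
r = -567.84 / √(220.42 × 4087.44) = -567.84 / 949.1857 ≈ -0.5982

-0.5982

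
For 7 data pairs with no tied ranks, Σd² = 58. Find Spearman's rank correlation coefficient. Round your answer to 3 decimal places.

ρ = 1 − 6Σd² / [n(n²−1)] = 1 − 6×58 / (7×48)
  = 1 − 348/336 = 1 − 1.0357 ≈ -0.036

-0.036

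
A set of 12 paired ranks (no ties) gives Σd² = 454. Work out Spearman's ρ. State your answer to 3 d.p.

ρ = 1 − 6Σd² / [n(n²−1)] = 1 − 6×454 / (12×143)
  = 1 − 2724/1716 = 1 − 1.5874 ≈ -0.587

-0.587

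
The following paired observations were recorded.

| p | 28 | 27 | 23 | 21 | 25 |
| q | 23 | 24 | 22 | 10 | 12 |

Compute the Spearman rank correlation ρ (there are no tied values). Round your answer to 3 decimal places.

0.800

Rank p: 5, 4, 2, 1, 3
Rank q: 4, 5, 3, 1, 2
d = rank(p) − rank(q): 1, -1, -1, 0, 1; Σd² = 4
ρ = 1 − 6Σd² / [n(n²−1)] = 1 − 6×4 / (5×24) = 1 − 24/120 ≈ 0.800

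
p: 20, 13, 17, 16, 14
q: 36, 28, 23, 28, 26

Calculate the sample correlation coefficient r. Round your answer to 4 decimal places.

n = 5, Σp = 80, Σq = 141, Σp² = 1310, Σq² = 4069, Σpq = 2287
nΣpq − ΣpΣq = 11435 − 11280 = 155
nΣp² − (Σp)² = 6550 − 6400 = 150; nΣq² − (Σq)² = 20345 − 19881 = 464
r = 155 / √(150 × 464) = 155 / 263.8181 ≈ 0.5875

0.5875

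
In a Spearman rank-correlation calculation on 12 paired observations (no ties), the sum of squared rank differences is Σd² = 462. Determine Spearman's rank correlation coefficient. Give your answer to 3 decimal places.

ρ = 1 − 6Σd² / [n(n²−1)] = 1 − 6×462 / (12×143)
  = 1 − 2772/1716 = 1 − 1.6154 ≈ -0.615

-0.615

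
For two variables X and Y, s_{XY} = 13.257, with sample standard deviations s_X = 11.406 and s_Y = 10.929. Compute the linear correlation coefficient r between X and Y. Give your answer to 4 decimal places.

0.1063

r = Cov(X,Y) / (s_X · s_Y) = 13.257 / (11.406 × 10.929)
  = 13.257 / 124.6562 ≈ 0.1063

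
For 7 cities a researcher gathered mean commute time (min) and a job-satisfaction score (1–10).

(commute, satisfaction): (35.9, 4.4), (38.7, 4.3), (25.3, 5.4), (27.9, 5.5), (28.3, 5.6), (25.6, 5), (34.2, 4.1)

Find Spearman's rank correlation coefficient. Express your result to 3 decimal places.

Rank commute: 6, 7, 1, 3, 4, 2, 5
Rank satisfaction: 3, 2, 5, 6, 7, 4, 1
d = rank(commute) − rank(satisfaction): 3, 5, -4, -3, -3, -2, 4; Σd² = 88
ρ = 1 − 6Σd² / [n(n²−1)] = 1 − 6×88 / (7×48) = 1 − 528/336 ≈ -0.571

-0.571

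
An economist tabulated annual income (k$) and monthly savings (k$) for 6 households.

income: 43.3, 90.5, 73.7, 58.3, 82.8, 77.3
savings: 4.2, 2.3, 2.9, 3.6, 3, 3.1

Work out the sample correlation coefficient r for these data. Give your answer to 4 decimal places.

-0.9642

n = 6, Σx = 425.9, Σy = 19.1, Σx² = 31726.85, Σy² = 62.91, Σxy = 1301.65
nΣxy − ΣxΣy = 7809.9 − 8134.69 = -324.79
nΣx² − (Σx)² = 190361.1 − 181390.81 = 8970.29; nΣy² − (Σy)² = 377.46 − 364.81 = 12.65
r = -324.79 / √(8970.29 × 12.65) = -324.79 / 336.8593 ≈ -0.9642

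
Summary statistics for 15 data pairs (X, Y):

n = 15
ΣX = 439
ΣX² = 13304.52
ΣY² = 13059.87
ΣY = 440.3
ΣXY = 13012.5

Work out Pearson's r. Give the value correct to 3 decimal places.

r = (nΣXY − ΣXΣY) / √[(nΣX² − (ΣX)²)(nΣY² − (ΣY)²)]
Numerator: 15×13012.5 − 439×440.3 = 1895.8
Denominator: √[(199567.8 − 192721)(195898.05 − 193864.09)] = √[6846.8 × 2033.96] = 3731.7713
r = 1895.8 / 3731.7713 ≈ 0.508

0.508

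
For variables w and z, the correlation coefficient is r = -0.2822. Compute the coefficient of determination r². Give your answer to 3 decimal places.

r² = (-0.2822)² = 0.080

0.080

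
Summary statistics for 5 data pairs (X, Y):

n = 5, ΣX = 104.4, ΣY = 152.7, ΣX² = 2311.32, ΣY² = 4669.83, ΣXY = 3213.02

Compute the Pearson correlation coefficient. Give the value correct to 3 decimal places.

r = (nΣXY − ΣXΣY) / √[(nΣX² − (ΣX)²)(nΣY² − (ΣY)²)]
Numerator: 5×3213.02 − 104.4×152.7 = 123.22
Denominator: √[(11556.6 − 10899.36)(23349.15 − 23317.29)] = √[657.24 × 31.86] = 144.7054
r = 123.22 / 144.7054 ≈ 0.852

0.852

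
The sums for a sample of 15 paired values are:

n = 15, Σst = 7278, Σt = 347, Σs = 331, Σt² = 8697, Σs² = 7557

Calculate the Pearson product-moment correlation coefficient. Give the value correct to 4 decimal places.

-0.9212

r = (nΣst − ΣsΣt) / √[(nΣs² − (Σs)²)(nΣt² − (Σt)²)]
Numerator: 15×7278 − 331×347 = -5687
Denominator: √[(113355 − 109561)(130455 − 120409)] = √[3794 × 10046] = 6173.6961
r = -5687 / 6173.6961 ≈ -0.9212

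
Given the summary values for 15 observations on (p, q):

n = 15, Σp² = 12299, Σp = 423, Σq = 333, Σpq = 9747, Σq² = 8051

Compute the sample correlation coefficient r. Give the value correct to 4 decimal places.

r = (nΣpq − ΣpΣq) / √[(nΣp² − (Σp)²)(nΣq² − (Σq)²)]
Numerator: 15×9747 − 423×333 = 5346
Denominator: √[(184485 − 178929)(120765 − 110889)] = √[5556 × 9876] = 7407.5000
r = 5346 / 7407.5000 ≈ 0.7217

0.7217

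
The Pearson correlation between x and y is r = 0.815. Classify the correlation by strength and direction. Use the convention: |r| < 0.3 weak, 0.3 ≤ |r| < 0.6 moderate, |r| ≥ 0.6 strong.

strong positive

r = 0.815 > 0 so the relationship is positive.
|r| = 0.815, which falls in the strong range.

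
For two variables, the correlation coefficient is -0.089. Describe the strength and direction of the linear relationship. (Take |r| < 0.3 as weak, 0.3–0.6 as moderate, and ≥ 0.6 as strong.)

r = -0.089 < 0 so the relationship is negative.
|r| = 0.089, which falls in the weak range.

weak negative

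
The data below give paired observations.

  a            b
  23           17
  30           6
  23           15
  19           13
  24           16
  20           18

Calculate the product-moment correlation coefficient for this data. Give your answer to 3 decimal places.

-0.738

n = 6, Σa = 139, Σb = 85, Σa² = 3295, Σb² = 1299, Σab = 1907
nΣab − ΣaΣb = 11442 − 11815 = -373
nΣa² − (Σa)² = 19770 − 19321 = 449; nΣb² − (Σb)² = 7794 − 7225 = 569
r = -373 / √(449 × 569) = -373 / 505.4513 ≈ -0.738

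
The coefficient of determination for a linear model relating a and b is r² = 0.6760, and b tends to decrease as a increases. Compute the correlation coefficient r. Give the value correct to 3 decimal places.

-0.822

|r| = √0.6760 = 0.822
The association is negative, so r = −0.822.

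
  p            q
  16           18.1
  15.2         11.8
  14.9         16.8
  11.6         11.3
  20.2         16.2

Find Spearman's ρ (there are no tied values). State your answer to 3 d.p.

Rank p: 4, 3, 2, 1, 5
Rank q: 5, 2, 4, 1, 3
d = rank(p) − rank(q): -1, 1, -2, 0, 2; Σd² = 10
ρ = 1 − 6Σd² / [n(n²−1)] = 1 − 6×10 / (5×24) = 1 − 60/120 ≈ 0.500

0.500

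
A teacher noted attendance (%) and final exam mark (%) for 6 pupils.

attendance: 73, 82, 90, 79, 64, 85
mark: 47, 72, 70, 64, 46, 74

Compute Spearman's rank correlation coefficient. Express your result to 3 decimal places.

Rank attendance: 2, 4, 6, 3, 1, 5
Rank mark: 2, 5, 4, 3, 1, 6
d = rank(attendance) − rank(mark): 0, -1, 2, 0, 0, -1; Σd² = 6
ρ = 1 − 6Σd² / [n(n²−1)] = 1 − 6×6 / (6×35) = 1 − 36/210 ≈ 0.829

0.829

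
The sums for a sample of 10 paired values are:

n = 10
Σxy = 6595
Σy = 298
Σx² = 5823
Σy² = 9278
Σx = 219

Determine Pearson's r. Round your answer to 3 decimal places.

0.108

r = (nΣxy − ΣxΣy) / √[(nΣx² − (Σx)²)(nΣy² − (Σy)²)]
Numerator: 10×6595 − 219×298 = 688
Denominator: √[(58230 − 47961)(92780 − 88804)] = √[10269 × 3976] = 6389.8000
r = 688 / 6389.8000 ≈ 0.108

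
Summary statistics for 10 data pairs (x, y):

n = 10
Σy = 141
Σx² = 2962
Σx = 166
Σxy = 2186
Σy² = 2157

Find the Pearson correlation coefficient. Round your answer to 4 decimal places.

r = (nΣxy − ΣxΣy) / √[(nΣx² − (Σx)²)(nΣy² − (Σy)²)]
Numerator: 10×2186 − 166×141 = -1546
Denominator: √[(29620 − 27556)(21570 − 19881)] = √[2064 × 1689] = 1867.1090
r = -1546 / 1867.1090 ≈ -0.8280

-0.8280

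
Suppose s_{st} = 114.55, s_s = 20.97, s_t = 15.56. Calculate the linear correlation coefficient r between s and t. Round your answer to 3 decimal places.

0.351

r = Cov(s,t) / (s_s · s_t) = 114.55 / (20.97 × 15.56)
  = 114.55 / 326.2932 ≈ 0.351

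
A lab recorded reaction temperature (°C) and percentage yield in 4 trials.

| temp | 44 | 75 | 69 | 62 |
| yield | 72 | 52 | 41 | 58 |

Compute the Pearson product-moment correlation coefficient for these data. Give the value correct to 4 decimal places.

n = 4, Σx = 250, Σy = 223, Σx² = 16166, Σy² = 12933, Σxy = 13493
nΣxy − ΣxΣy = 53972 − 55750 = -1778
nΣx² − (Σx)² = 64664 − 62500 = 2164; nΣy² − (Σy)² = 51732 − 49729 = 2003
r = -1778 / √(2164 × 2003) = -1778 / 2081.9443 ≈ -0.8540

-0.8540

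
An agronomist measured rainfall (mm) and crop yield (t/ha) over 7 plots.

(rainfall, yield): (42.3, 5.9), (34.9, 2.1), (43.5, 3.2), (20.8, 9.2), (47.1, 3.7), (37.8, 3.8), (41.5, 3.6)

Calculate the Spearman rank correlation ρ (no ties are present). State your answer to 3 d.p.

-0.214

Rank rainfall: 5, 2, 6, 1, 7, 3, 4
Rank yield: 6, 1, 2, 7, 4, 5, 3
d = rank(rainfall) − rank(yield): -1, 1, 4, -6, 3, -2, 1; Σd² = 68
ρ = 1 − 6Σd² / [n(n²−1)] = 1 − 6×68 / (7×48) = 1 − 408/336 ≈ -0.214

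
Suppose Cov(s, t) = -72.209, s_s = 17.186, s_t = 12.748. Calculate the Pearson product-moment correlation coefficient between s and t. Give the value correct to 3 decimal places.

r = Cov(s,t) / (s_s · s_t) = -72.209 / (17.186 × 12.748)
  = -72.209 / 219.0871 ≈ -0.330

-0.330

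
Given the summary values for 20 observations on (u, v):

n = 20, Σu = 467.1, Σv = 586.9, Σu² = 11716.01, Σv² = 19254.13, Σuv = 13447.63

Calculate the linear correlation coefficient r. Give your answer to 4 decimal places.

r = (nΣuv − ΣuΣv) / √[(nΣu² − (Σu)²)(nΣv² − (Σv)²)]
Numerator: 20×13447.63 − 467.1×586.9 = -5188.39
Denominator: √[(234320.2 − 218182.41)(385082.6 − 344451.61)] = √[16137.79 × 40630.99] = 25606.5301
r = -5188.39 / 25606.5301 ≈ -0.2026

-0.2026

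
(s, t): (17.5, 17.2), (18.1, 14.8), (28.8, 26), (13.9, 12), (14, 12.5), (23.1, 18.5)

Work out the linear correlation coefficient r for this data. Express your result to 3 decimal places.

n = 6, Σs = 115.4, Σt = 101, Σs² = 2386.12, Σt² = 1833.38, Σst = 2086.83
nΣst − ΣsΣt = 12520.98 − 11655.4 = 865.58
nΣs² − (Σs)² = 14316.72 − 13317.16 = 999.56; nΣt² − (Σt)² = 11000.28 − 10201 = 799.28
r = 865.58 / √(999.56 × 799.28) = 865.58 / 893.8279 ≈ 0.968

0.968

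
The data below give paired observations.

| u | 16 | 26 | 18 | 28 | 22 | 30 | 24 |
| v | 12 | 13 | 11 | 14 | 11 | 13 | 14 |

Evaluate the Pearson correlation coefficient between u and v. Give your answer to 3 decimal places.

0.672

n = 7, Σu = 164, Σv = 88, Σu² = 4000, Σv² = 1116, Σuv = 2088
nΣuv − ΣuΣv = 14616 − 14432 = 184
nΣu² − (Σu)² = 28000 − 26896 = 1104; nΣv² − (Σv)² = 7812 − 7744 = 68
r = 184 / √(1104 × 68) = 184 / 273.9927 ≈ 0.672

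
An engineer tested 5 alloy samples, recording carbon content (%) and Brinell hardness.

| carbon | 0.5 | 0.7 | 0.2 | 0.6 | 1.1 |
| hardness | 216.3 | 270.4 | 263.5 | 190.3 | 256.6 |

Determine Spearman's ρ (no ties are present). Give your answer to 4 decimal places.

0.1000

Rank carbon: 2, 4, 1, 3, 5
Rank hardness: 2, 5, 4, 1, 3
d = rank(carbon) − rank(hardness): 0, -1, -3, 2, 2; Σd² = 18
ρ = 1 − 6Σd² / [n(n²−1)] = 1 − 6×18 / (5×24) = 1 − 108/120 ≈ 0.1000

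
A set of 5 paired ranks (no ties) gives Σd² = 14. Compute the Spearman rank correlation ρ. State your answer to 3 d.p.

0.300

ρ = 1 − 6Σd² / [n(n²−1)] = 1 − 6×14 / (5×24)
  = 1 − 84/120 = 1 − 0.7000 ≈ 0.300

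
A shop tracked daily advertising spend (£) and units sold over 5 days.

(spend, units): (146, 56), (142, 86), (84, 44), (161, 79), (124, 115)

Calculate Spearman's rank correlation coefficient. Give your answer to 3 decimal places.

0.100

Rank spend: 4, 3, 1, 5, 2
Rank units: 2, 4, 1, 3, 5
d = rank(spend) − rank(units): 2, -1, 0, 2, -3; Σd² = 18
ρ = 1 − 6Σd² / [n(n²−1)] = 1 − 6×18 / (5×24) = 1 − 108/120 ≈ 0.100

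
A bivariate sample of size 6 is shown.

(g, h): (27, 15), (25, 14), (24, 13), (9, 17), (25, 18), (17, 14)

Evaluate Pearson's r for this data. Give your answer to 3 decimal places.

n = 6, Σg = 127, Σh = 91, Σg² = 2925, Σh² = 1399, Σgh = 1908
nΣgh − ΣgΣh = 11448 − 11557 = -109
nΣg² − (Σg)² = 17550 − 16129 = 1421; nΣh² − (Σh)² = 8394 − 8281 = 113
r = -109 / √(1421 × 113) = -109 / 400.7156 ≈ -0.272

-0.272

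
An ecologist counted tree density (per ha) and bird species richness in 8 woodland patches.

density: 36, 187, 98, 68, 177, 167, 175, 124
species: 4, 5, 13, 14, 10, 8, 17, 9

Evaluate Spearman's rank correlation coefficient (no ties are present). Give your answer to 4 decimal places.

0.0238

Rank density: 1, 8, 3, 2, 7, 5, 6, 4
Rank species: 1, 2, 6, 7, 5, 3, 8, 4
d = rank(density) − rank(species): 0, 6, -3, -5, 2, 2, -2, 0; Σd² = 82
ρ = 1 − 6Σd² / [n(n²−1)] = 1 − 6×82 / (8×63) = 1 − 492/504 ≈ 0.0238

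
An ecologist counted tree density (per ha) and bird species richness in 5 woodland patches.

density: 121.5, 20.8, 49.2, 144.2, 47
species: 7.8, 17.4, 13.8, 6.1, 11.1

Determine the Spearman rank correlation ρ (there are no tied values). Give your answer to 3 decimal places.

-0.900

Rank density: 4, 1, 3, 5, 2
Rank species: 2, 5, 4, 1, 3
d = rank(density) − rank(species): 2, -4, -1, 4, -1; Σd² = 38
ρ = 1 − 6Σd² / [n(n²−1)] = 1 − 6×38 / (5×24) = 1 − 228/120 ≈ -0.900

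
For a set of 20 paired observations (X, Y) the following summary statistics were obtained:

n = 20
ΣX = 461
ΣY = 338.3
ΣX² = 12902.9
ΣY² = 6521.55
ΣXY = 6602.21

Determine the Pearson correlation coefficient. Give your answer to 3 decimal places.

-0.886

r = (nΣXY − ΣXΣY) / √[(nΣX² − (ΣX)²)(nΣY² − (ΣY)²)]
Numerator: 20×6602.21 − 461×338.3 = -23912.1
Denominator: √[(258058 − 212521)(130431 − 114446.89)] = √[45537 × 15984.11] = 26979.0366
r = -23912.1 / 26979.0366 ≈ -0.886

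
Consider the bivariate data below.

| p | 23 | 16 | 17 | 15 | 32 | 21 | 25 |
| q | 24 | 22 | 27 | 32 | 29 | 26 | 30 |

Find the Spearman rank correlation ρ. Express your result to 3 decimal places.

0.071

Rank p: 5, 2, 3, 1, 7, 4, 6
Rank q: 2, 1, 4, 7, 5, 3, 6
d = rank(p) − rank(q): 3, 1, -1, -6, 2, 1, 0; Σd² = 52
ρ = 1 − 6Σd² / [n(n²−1)] = 1 − 6×52 / (7×48) = 1 − 312/336 ≈ 0.071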